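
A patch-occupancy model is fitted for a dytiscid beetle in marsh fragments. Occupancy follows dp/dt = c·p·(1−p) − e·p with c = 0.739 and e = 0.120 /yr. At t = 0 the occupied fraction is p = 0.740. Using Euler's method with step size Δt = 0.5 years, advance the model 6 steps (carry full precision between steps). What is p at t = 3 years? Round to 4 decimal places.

Update rule: p ← p + [c·p·(1−p) − e·p]·Δt with Δt = 0.5.
  1  |  dp/dt·Δt = +0.026692  |  p_1 = 0.766692
  2  |  dp/dt·Δt = +0.020093  |  p_2 = 0.786785
  3  |  dp/dt·Δt = +0.014778  |  p_3 = 0.801563
  4  |  dp/dt·Δt = +0.010679  |  p_4 = 0.812242
  5  |  dp/dt·Δt = +0.007616  |  p_5 = 0.819858
  6  |  dp/dt·Δt = +0.005380  |  p_6 = 0.825238

0.8252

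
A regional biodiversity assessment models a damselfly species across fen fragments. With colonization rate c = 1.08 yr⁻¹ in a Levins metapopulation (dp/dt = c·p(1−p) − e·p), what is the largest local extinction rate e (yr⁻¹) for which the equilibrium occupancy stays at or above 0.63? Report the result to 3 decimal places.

0.400

1 − e/c ≥ 0.63 ⇒ e ≤ c(1 − 0.63) = 1.08 × 0.3700.
e_max = 0.3996.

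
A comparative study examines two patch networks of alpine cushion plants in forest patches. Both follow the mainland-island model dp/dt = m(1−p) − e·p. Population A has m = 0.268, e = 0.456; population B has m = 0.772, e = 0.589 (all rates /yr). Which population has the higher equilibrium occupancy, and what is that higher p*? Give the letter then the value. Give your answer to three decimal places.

B, 0.567

A: p*_A = m/(m+e) = 0.268/0.7240 = 0.3702.
B: p*_B = 0.772/1.3610 = 0.5672.
B is higher at 0.5672.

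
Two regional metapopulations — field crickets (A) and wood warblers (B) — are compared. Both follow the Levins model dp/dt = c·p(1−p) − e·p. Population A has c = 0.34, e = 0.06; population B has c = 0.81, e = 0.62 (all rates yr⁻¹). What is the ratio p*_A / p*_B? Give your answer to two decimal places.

3.51

A: p*_A = 1 − 0.06/0.34 = 0.8235.
B: p*_B = 1 − 0.62/0.81 = 0.2346.
p*_A / p*_B = 0.8235/0.2346 = 3.5108.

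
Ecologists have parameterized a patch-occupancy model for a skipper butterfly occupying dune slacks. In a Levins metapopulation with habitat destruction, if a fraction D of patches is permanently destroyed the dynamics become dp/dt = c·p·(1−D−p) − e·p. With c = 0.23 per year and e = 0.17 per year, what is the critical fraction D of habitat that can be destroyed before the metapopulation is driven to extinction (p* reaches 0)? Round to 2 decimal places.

0.26

The nontrivial equilibrium is p* = (1−D) − e/c; extinction occurs when this hits zero.
So D_crit = 1 − e/c = 1 − 0.17/0.23 = 1 − 0.7391 = 0.2609.
Note this equals the original equilibrium occupancy — the Levins extinction-debt result.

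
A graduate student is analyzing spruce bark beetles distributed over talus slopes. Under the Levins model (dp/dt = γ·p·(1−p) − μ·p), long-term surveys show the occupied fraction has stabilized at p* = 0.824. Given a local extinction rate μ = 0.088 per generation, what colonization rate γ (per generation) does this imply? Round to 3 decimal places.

0.500

At equilibrium γ(1−p*) = μ, so γ = μ/(1−p*).
γ = 0.088/(1 − 0.824) = 0.088/0.1760 = 0.5000.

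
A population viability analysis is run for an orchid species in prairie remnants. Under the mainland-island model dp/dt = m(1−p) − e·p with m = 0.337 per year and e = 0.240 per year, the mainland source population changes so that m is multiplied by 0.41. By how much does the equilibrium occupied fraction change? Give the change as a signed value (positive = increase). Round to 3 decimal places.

Before: p* = 0.337/(0.337+0.240) = 0.5841.
After: m = 0.13817, e = 0.24; p* = 0.13817/0.3782 = 0.3654.
Δp* = 0.3654 − 0.5841 = -0.2187.

-0.219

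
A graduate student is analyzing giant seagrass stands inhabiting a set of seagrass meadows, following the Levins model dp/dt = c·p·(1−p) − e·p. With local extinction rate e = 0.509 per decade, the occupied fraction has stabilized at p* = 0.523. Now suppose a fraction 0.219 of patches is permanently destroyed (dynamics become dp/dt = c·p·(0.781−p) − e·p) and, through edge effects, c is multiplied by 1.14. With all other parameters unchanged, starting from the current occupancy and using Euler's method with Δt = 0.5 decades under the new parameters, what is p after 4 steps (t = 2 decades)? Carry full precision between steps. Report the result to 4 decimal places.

0.4051

Balance c(1−p*) = e gives c = e/(1 − 0.52300) = 0.509/0.47700 = 1.06709.
Starting from p₀ = 0.52300; update p ← p + (dp/dt)·Δt with the new parameters.
p: 0.52300 → 0.47197  (Δp = -0.05103)
p: 0.47197 → 0.44057  (Δp = -0.03140)
p: 0.44057 → 0.41967  (Δp = -0.02090)
p: 0.41967 → 0.40510  (Δp = -0.01457)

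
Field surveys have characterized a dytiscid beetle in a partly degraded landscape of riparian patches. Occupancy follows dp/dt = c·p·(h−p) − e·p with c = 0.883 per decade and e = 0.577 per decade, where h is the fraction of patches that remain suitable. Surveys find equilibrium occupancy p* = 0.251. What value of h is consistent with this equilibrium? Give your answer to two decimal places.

At equilibrium c(h−p*) = e, so h = p* + e/c.
h = 0.251 + 0.577/0.883 = 0.251 + 0.6535 = 0.9045.

0.90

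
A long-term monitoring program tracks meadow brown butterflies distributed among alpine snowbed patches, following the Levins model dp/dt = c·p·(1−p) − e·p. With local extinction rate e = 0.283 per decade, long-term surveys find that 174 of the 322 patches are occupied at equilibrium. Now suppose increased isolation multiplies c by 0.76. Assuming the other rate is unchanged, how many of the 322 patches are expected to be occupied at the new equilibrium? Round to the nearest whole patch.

Observed p* = 174/322 = 0.54037.
Balance c(1−p*) = e gives c = e/(1 − 0.54037) = 0.283/0.45963 = 0.61571.
New p* = 1 − e/c = 1 − 0.28300/0.46794 = 0.39522.
Expected occupied = 322 × 0.39522 = 127.26 ≈ 127.

127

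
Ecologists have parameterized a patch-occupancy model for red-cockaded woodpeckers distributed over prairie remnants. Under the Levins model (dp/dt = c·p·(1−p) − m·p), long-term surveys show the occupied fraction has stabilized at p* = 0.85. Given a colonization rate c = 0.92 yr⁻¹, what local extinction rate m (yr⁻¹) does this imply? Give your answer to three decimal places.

At equilibrium c(1−p*) = m.
m = 0.92 × (1 − 0.85) = 0.92 × 0.1500 = 0.1380.

0.138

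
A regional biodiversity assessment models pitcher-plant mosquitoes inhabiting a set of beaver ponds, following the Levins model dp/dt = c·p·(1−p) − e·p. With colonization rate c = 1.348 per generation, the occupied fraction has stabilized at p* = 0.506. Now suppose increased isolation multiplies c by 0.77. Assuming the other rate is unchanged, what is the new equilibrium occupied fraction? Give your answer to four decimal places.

Balance c(1−p*) = e gives e = 1.348×(1 − 0.50600) = 0.66591.
New p* = 1 − e/c = 1 − 0.66591/1.03796 = 0.35844.

0.3584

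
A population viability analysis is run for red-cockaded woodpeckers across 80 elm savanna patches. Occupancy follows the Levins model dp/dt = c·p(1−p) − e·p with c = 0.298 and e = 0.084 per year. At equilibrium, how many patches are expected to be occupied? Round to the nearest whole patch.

57

p* = 1 − e/c = 1 − 0.084/0.298 = 0.7181.
Expected occupied patches = N × p* = 80 × 0.7181 = 57.45 ≈ 57.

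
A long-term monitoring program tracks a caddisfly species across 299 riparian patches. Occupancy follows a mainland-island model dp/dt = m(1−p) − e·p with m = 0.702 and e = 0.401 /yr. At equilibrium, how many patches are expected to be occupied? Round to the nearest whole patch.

190

p* = m/(m+e) = 0.702/1.1030 = 0.6364.
Expected occupied patches = N × p* = 299 × 0.6364 = 190.30 ≈ 190.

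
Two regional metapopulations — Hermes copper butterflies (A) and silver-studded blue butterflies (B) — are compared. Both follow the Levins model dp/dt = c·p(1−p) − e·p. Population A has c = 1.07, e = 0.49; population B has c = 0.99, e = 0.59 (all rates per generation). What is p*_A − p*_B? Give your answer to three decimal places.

A: p*_A = 1 − 0.49/1.07 = 0.5421.
B: p*_B = 1 − 0.59/0.99 = 0.4040.
p*_A − p*_B = 0.5421 − 0.4040 = 0.1380.

0.138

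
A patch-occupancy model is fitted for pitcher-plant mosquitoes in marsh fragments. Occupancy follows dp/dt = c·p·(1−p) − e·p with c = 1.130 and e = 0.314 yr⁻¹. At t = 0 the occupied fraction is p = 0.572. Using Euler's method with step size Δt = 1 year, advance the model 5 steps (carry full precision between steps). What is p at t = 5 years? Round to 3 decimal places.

Update rule: p ← p + [c·p·(1−p) − e·p]·Δt with Δt = 1.
p: 0.57200 → 0.66903  (Δp = +0.09703)
p: 0.66903 → 0.70917  (Δp = +0.04014)
p: 0.70917 → 0.71955  (Δp = +0.01038)
p: 0.71955 → 0.72164  (Δp = +0.00209)
p: 0.72164 → 0.72204  (Δp = +0.00039)

0.722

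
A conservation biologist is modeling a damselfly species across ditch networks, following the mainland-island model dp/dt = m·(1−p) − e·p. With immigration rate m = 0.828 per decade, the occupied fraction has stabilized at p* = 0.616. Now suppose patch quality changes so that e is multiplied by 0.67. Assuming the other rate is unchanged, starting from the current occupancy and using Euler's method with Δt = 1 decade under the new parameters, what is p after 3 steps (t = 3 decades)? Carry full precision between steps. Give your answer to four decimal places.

Balance m(1−p*) = e·p* gives e = m(1−p*)/p* = 0.828×0.38400/0.61600 = 0.51616.
Starting from p₀ = 0.61600; update p ← p + (dp/dt)·Δt with the new parameters.
p: 0.61600 → 0.72092  (Δp = +0.10492)
p: 0.72092 → 0.70269  (Δp = -0.01824)
p: 0.70269 → 0.70586  (Δp = +0.00317)

0.7059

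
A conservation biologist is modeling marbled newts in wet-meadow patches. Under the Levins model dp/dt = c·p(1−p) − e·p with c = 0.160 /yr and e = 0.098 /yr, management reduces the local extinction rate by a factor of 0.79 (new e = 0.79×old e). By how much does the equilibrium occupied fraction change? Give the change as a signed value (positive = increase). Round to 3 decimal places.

Before: p* = 1 − 0.098/0.160 = 0.3875.
After the change, c = 0.16, e = 0.07742, so p* = 1 − 0.07742/0.16 = 0.5161.
Δp* = 0.5161 − 0.3875 = +0.1286.

0.129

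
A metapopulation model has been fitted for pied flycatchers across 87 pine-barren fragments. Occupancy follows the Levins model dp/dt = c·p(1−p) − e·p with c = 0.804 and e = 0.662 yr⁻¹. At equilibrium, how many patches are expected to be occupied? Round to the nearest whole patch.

15

p* = 1 − e/c = 1 − 0.662/0.804 = 0.1766.
Expected occupied patches = N × p* = 87 × 0.1766 = 15.37 ≈ 15.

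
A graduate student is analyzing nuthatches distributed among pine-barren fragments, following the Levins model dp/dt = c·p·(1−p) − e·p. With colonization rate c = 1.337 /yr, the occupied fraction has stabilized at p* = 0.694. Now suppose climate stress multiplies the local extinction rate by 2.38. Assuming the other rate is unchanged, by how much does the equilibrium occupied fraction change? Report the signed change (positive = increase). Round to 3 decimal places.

-0.422

Balance c(1−p*) = e gives e = 1.337×(1 − 0.69400) = 0.40912.
New p* = 1 − e/c = 1 − 0.97371/1.33700 = 0.27172.
Δp* = 0.27172 − 0.69400 = -0.42228.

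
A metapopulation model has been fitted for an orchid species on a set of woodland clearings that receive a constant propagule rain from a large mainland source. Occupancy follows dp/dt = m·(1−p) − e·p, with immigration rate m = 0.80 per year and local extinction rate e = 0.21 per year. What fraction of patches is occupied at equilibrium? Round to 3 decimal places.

0.792

Setting dp/dt = 0: m − m·p* = e·p*, so m = (m+e)·p*.
p* = m/(m+e) = 0.80/(0.80+0.21) = 0.80/1.0100 = 0.7921.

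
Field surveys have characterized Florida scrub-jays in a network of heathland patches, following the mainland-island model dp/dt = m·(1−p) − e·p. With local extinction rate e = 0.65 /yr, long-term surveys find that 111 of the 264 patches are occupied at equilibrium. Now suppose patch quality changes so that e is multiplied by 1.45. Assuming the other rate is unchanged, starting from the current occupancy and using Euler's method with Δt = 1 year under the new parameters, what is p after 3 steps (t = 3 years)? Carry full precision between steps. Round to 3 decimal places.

0.327

Observed p* = 111/264 = 0.42045.
Balance m(1−p*) = e·p* gives m = e·p*/(1−p*) = 0.65×0.42045/0.57955 = 0.47157.
Starting from p₀ = 0.42045; update p ← p + (dp/dt)·Δt with the new parameters.
step 1: Δp = -0.12298, p = 0.29747
step 2: Δp = +0.05092, p = 0.34839
step 3: Δp = -0.02109, p = 0.32731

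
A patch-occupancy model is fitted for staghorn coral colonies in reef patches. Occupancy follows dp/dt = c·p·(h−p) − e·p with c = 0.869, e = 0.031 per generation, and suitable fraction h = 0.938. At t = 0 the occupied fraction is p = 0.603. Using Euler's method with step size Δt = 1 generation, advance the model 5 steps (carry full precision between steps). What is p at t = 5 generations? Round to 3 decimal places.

0.902

Update rule: p ← p + [c·p·(h−p) − e·p]·Δt with Δt = 1.
p: 0.60300 → 0.75985  (Δp = +0.15685)
p: 0.75985 → 0.85393  (Δp = +0.09408)
p: 0.85393 → 0.88984  (Δp = +0.03591)
p: 0.88984 → 0.89950  (Δp = +0.00965)
p: 0.89950 → 0.90171  (Δp = +0.00221)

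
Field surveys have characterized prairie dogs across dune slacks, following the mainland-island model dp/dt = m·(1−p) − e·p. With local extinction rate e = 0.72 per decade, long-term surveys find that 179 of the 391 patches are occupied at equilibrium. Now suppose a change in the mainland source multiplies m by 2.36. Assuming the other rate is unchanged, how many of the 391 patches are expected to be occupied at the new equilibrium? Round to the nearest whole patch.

260

Observed p* = 179/391 = 0.45780.
Balance m(1−p*) = e·p* gives m = e·p*/(1−p*) = 0.72×0.45780/0.54220 = 0.60792.
New p* = m/(m+e) = 1.43469/(1.43469+0.72000) = 0.66585.
Expected occupied = 391 × 0.66585 = 260.35 ≈ 260.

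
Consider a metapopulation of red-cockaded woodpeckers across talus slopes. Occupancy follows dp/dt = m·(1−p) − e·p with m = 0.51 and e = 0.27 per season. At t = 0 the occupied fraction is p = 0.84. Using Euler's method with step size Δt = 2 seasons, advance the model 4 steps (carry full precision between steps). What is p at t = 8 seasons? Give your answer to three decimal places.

0.672

Update rule: p ← p + [m·(1−p) − e·p]·Δt with Δt = 2.
  1  |  dp/dt·Δt = -0.290400  |  p_1 = 0.549600
  2  |  dp/dt·Δt = +0.162624  |  p_2 = 0.712224
  3  |  dp/dt·Δt = -0.091069  |  p_3 = 0.621155
  4  |  dp/dt·Δt = +0.050999  |  p_4 = 0.672153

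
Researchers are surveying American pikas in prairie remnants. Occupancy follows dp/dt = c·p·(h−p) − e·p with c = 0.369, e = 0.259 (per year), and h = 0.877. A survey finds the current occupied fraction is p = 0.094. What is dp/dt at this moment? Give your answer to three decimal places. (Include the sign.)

Colonization term: c·p·(h−p) = 0.369×0.094×0.7830 = 0.02716.
Extinction term: e·p = 0.02435.
dp/dt = 0.02716 − 0.02435 = 0.00281.

0.003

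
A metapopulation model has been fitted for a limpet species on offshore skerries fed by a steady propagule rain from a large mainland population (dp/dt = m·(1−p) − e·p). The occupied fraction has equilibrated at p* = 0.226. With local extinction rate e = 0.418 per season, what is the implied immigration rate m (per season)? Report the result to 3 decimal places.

At equilibrium m(1−p*) = e·p*, so m = e·p*/(1−p*).
m = 0.418 × 0.226 / 0.7740 = 0.0945/0.7740 = 0.1221.

0.122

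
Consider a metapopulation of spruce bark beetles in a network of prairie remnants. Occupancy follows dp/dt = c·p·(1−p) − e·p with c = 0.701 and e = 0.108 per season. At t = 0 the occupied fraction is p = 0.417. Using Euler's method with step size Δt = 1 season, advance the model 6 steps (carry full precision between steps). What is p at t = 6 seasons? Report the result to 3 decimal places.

Update rule: p ← p + [c·p·(1−p) − e·p]·Δt with Δt = 1.
step 1: Δp = +0.12538, p = 0.54238
step 2: Δp = +0.11541, p = 0.65780
step 3: Δp = +0.08675, p = 0.74455
step 4: Δp = +0.05292, p = 0.79747
step 5: Δp = +0.02710, p = 0.82456
step 6: Δp = +0.01235, p = 0.83692

0.837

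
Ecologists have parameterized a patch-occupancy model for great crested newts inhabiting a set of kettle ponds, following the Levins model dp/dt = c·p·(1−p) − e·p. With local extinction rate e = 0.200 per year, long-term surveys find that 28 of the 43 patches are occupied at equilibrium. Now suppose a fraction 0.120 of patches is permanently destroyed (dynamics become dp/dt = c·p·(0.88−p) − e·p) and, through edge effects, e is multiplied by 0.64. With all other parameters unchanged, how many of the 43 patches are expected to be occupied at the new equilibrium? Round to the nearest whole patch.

28

Observed p* = 28/43 = 0.65116.
Balance c(1−p*) = e gives c = e/(1 − 0.65116) = 0.200/0.34884 = 0.57333.
New p* = 0.88 − e/c = 0.88 − 0.12800/0.57333 = 0.65674.
Expected occupied = 43 × 0.65674 = 28.24 ≈ 28.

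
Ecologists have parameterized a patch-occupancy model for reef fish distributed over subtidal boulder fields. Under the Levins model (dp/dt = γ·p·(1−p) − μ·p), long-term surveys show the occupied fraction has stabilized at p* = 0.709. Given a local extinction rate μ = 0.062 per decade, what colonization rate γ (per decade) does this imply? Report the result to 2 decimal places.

At equilibrium γ(1−p*) = μ, so γ = μ/(1−p*).
γ = 0.062/(1 − 0.709) = 0.062/0.2910 = 0.2131.

0.21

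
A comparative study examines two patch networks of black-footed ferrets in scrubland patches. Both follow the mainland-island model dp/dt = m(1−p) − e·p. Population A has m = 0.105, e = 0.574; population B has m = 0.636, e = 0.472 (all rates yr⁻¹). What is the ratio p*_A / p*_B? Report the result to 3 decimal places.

0.269

A: p*_A = m/(m+e) = 0.105/0.6790 = 0.1546.
B: p*_B = 0.636/1.1080 = 0.5740.
p*_A / p*_B = 0.1546/0.5740 = 0.2694.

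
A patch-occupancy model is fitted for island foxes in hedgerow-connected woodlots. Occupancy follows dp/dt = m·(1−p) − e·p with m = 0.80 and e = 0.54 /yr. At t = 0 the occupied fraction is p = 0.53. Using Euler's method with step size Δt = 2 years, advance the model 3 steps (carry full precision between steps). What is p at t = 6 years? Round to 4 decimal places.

Update rule: p ← p + [m·(1−p) − e·p]·Δt with Δt = 2.
step 1: Δp = +0.17960, p = 0.70960
step 2: Δp = -0.30173, p = 0.40787
step 3: Δp = +0.50690, p = 0.91478

0.9148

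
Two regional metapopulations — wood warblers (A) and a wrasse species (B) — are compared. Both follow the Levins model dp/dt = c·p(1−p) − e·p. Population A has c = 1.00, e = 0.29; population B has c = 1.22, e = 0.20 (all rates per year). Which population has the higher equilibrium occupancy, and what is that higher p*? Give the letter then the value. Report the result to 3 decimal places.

B, 0.836

A: p*_A = 1 − 0.29/1.00 = 0.7100.
B: p*_B = 1 − 0.20/1.22 = 0.8361.
B is higher at 0.8361.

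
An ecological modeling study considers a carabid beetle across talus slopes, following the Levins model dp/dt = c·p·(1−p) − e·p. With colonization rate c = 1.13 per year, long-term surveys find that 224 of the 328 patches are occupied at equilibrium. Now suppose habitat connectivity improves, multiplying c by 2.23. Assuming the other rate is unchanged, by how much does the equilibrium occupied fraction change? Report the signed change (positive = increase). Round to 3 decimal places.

0.175

Observed p* = 224/328 = 0.68293.
Balance c(1−p*) = e gives e = 1.13×(1 − 0.68293) = 0.35829.
New p* = 1 − e/c = 1 − 0.35829/2.51990 = 0.85782.
Δp* = 0.85782 − 0.68293 = +0.17489.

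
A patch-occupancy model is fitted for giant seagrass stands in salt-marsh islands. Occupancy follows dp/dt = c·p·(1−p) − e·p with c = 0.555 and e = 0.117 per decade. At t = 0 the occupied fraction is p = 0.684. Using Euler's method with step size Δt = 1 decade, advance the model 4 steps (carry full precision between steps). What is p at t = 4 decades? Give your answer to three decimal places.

Update rule: p ← p + [c·p·(1−p) − e·p]·Δt with Δt = 1.
  1  |  dp/dt·Δt = +0.039932  |  p_1 = 0.723932
  2  |  dp/dt·Δt = +0.026219  |  p_2 = 0.750151
  3  |  dp/dt·Δt = +0.016253  |  p_3 = 0.766404
  4  |  dp/dt·Δt = +0.009692  |  p_4 = 0.776096

0.776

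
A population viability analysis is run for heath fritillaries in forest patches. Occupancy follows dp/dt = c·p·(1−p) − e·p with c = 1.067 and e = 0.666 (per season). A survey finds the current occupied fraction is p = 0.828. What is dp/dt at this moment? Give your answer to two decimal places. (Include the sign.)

-0.40

Colonization term: c·p·(1−p) = 1.067×0.828×0.1720 = 0.15196.
Extinction term: e·p = 0.55145.
dp/dt = 0.15196 − 0.55145 = -0.39949.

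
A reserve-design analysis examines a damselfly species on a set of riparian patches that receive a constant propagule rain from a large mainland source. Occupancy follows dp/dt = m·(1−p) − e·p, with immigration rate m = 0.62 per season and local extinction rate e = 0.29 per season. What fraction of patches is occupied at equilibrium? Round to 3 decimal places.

Setting dp/dt = 0: m − m·p* = e·p*, so m = (m+e)·p*.
p* = m/(m+e) = 0.62/(0.62+0.29) = 0.62/0.9100 = 0.6813.

0.681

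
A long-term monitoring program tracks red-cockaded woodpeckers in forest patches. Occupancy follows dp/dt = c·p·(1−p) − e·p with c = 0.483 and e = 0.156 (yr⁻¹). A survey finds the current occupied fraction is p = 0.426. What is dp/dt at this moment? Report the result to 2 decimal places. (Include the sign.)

0.05

Colonization term: c·p·(1−p) = 0.483×0.426×0.5740 = 0.11811.
Extinction term: e·p = 0.06646.
dp/dt = 0.11811 − 0.06646 = 0.05165.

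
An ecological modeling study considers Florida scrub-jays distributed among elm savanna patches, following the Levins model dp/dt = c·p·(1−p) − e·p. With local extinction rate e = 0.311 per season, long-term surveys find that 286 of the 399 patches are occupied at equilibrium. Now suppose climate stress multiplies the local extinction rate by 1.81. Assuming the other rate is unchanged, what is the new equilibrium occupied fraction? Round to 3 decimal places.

0.487

Observed p* = 286/399 = 0.71679.
Balance c(1−p*) = e gives c = e/(1 − 0.71679) = 0.311/0.28321 = 1.09813.
New p* = 1 − e/c = 1 − 0.56291/1.09813 = 0.48739.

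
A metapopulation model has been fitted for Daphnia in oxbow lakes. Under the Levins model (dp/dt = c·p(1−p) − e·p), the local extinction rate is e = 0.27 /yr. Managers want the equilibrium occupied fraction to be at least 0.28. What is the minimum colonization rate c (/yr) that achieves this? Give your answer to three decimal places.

p* = 1 − e/c ≥ 0.28 requires e/c ≤ 0.7200, i.e. c ≥ e/0.7200.
c_min = 0.27/0.7200 = 0.3750.

0.375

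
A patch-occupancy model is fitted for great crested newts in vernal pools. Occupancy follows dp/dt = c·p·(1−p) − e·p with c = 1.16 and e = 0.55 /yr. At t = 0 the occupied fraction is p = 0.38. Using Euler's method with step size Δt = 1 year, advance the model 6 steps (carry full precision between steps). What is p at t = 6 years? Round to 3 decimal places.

Update rule: p ← p + [c·p·(1−p) − e·p]·Δt with Δt = 1.
t = 1: p = 0.38000 + (+0.06430) = 0.44430
t = 2: p = 0.44430 + (+0.04204) = 0.48633
t = 3: p = 0.48633 + (+0.02230) = 0.50863
t = 4: p = 0.50863 + (+0.01017) = 0.51880
t = 5: p = 0.51880 + (+0.00425) = 0.52305
t = 6: p = 0.52305 + (+0.00171) = 0.52476

0.525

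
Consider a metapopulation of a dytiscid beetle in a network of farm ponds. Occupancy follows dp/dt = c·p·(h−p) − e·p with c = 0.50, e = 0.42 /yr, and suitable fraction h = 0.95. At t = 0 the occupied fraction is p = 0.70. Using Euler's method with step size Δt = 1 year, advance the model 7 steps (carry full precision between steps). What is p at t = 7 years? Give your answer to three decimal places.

0.233

Update rule: p ← p + [c·p·(h−p) − e·p]·Δt with Δt = 1.
p: 0.70000 → 0.49350  (Δp = -0.20650)
p: 0.49350 → 0.39887  (Δp = -0.09463)
p: 0.39887 → 0.34126  (Δp = -0.05761)
p: 0.34126 → 0.30180  (Δp = -0.03946)
p: 0.30180 → 0.27286  (Δp = -0.02894)
p: 0.27286 → 0.25064  (Δp = -0.02222)
p: 0.25064 → 0.23301  (Δp = -0.01762)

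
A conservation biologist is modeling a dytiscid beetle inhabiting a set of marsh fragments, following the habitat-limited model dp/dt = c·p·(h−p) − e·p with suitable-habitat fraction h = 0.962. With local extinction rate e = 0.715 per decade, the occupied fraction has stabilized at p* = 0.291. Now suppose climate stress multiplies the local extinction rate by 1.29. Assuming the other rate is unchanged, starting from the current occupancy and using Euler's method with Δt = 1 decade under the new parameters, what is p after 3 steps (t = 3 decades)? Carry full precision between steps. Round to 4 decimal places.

Balance c(h−p*) = e gives c = e/(0.962 − 0.29100) = 0.715/0.67100 = 1.06557.
Starting from p₀ = 0.29100; update p ← p + (dp/dt)·Δt with the new parameters.
t = 1: p = 0.29100 + (-0.06034) = 0.23066
t = 2: p = 0.23066 + (-0.03300) = 0.19766
t = 3: p = 0.19766 + (-0.02133) = 0.17634

0.1763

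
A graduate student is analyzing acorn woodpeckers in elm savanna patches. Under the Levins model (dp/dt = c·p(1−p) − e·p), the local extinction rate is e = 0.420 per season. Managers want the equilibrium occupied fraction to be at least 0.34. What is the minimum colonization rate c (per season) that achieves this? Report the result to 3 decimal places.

0.636

p* = 1 − e/c ≥ 0.34 requires e/c ≤ 0.6600, i.e. c ≥ e/0.6600.
c_min = 0.420/0.6600 = 0.6364.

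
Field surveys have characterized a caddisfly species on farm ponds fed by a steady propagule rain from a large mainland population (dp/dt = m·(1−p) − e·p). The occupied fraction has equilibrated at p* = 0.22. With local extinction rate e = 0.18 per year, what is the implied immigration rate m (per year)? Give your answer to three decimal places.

At equilibrium m(1−p*) = e·p*, so m = e·p*/(1−p*).
m = 0.18 × 0.22 / 0.7800 = 0.0396/0.7800 = 0.0508.

0.051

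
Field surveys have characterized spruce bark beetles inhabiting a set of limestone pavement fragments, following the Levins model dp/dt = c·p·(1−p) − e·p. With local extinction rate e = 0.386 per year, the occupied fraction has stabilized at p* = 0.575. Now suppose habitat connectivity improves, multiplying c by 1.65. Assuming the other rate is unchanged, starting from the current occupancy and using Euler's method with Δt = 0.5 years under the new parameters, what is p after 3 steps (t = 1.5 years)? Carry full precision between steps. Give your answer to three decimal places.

Balance c(1−p*) = e gives c = e/(1 − 0.57500) = 0.386/0.42500 = 0.90824.
Starting from p₀ = 0.57500; update p ← p + (dp/dt)·Δt with the new parameters.
step 1: Δp = +0.07213, p = 0.64713
step 2: Δp = +0.04621, p = 0.69334
step 3: Δp = +0.02550, p = 0.71884

0.719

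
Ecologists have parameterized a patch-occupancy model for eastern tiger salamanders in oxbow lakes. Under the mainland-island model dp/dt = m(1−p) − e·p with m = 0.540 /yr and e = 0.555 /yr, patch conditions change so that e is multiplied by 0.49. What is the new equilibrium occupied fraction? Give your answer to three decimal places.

0.665

Before: p* = 0.540/(0.540+0.555) = 0.4932.
After: m = 0.54, e = 0.27195; p* = 0.54/0.8120 = 0.6651.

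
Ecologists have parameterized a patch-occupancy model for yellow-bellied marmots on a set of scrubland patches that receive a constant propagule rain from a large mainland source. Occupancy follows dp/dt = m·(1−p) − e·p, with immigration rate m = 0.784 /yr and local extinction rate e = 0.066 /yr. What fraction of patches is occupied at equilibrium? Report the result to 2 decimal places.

0.92

At equilibrium the propagule rain into empty patches balances local extinction: m(1−p*) = e·p*.
p* = m/(m+e) = 0.784/(0.784+0.066) = 0.784/0.8500 = 0.9224.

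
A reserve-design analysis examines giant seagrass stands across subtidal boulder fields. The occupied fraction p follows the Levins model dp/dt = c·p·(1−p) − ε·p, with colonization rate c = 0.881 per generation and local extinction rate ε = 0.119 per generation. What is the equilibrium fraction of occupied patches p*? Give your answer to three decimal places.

0.865

At equilibrium, colonization balances extinction: c·p*·(1−p*) = ε·p*.
So p* = 1 − ε/c = 1 − 0.119/0.881 = 1 − 0.1351 = 0.8649.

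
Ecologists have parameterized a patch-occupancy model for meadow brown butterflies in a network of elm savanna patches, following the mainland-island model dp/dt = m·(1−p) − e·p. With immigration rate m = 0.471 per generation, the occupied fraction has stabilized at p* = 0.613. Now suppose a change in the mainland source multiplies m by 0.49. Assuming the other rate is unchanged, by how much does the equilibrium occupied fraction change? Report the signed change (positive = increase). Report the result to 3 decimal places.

Balance m(1−p*) = e·p* gives e = m(1−p*)/p* = 0.471×0.38700/0.61300 = 0.29735.
New p* = m/(m+e) = 0.23079/(0.23079+0.29735) = 0.43699.
Δp* = 0.43699 − 0.61300 = -0.17601.

-0.176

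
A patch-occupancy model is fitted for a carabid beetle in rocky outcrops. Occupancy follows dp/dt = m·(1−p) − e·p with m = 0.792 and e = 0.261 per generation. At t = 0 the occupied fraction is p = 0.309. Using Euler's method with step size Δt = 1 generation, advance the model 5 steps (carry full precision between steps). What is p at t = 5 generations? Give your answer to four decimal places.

0.7521

Update rule: p ← p + [m·(1−p) − e·p]·Δt with Δt = 1.
p: 0.30900 → 0.77562  (Δp = +0.46662)
p: 0.77562 → 0.75089  (Δp = -0.02473)
p: 0.75089 → 0.75220  (Δp = +0.00131)
p: 0.75220 → 0.75213  (Δp = -0.00007)
p: 0.75213 → 0.75214  (Δp = +0.00000)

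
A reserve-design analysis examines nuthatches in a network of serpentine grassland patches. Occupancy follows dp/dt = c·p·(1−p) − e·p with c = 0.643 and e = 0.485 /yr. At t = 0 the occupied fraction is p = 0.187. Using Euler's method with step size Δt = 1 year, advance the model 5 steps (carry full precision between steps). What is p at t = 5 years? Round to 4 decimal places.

Update rule: p ← p + [c·p·(1−p) − e·p]·Δt with Δt = 1.
p: 0.18700 → 0.19406  (Δp = +0.00706)
p: 0.19406 → 0.20051  (Δp = +0.00645)
p: 0.20051 → 0.20634  (Δp = +0.00583)
p: 0.20634 → 0.21156  (Δp = +0.00523)
p: 0.21156 → 0.21621  (Δp = +0.00465)

0.2162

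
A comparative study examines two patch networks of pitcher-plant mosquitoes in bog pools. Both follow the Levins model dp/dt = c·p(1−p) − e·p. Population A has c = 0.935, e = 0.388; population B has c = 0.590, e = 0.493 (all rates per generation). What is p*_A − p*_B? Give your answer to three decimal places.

0.421

A: p*_A = 1 − 0.388/0.935 = 0.5850.
B: p*_B = 1 − 0.493/0.590 = 0.1644.
p*_A − p*_B = 0.5850 − 0.1644 = 0.4206.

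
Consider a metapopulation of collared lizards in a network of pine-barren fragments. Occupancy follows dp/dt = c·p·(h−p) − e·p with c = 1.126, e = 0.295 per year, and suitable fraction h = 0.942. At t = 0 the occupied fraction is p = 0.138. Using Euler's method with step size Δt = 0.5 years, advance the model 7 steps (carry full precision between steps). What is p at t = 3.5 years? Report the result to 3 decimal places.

Update rule: p ← p + [c·p·(h−p) − e·p]·Δt with Δt = 0.5.
  1  |  dp/dt·Δt = +0.042111  |  p_1 = 0.180111
  2  |  dp/dt·Δt = +0.050691  |  p_2 = 0.230802
  3  |  dp/dt·Δt = +0.058371  |  p_3 = 0.289173
  4  |  dp/dt·Δt = +0.063630  |  p_4 = 0.352803
  5  |  dp/dt·Δt = +0.064993  |  p_5 = 0.417796
  6  |  dp/dt·Δt = +0.061678  |  p_6 = 0.479474
  7  |  dp/dt·Δt = +0.054134  |  p_7 = 0.533607

0.534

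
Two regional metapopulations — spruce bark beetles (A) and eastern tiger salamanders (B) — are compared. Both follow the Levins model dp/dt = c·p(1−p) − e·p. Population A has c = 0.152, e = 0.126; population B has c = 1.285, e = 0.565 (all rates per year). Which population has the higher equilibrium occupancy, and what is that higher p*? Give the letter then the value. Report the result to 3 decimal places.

B, 0.560

A: p*_A = 1 − 0.126/0.152 = 0.1711.
B: p*_B = 1 − 0.565/1.285 = 0.5603.
B is higher at 0.5603.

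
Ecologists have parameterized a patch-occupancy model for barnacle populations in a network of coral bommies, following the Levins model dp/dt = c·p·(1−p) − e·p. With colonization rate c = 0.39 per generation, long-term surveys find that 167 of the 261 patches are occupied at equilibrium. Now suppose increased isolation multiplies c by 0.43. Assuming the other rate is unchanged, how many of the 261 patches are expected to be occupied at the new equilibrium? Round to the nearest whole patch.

Observed p* = 167/261 = 0.63985.
Balance c(1−p*) = e gives e = 0.39×(1 − 0.63985) = 0.14046.
New p* = 1 − e/c = 1 − 0.14046/0.16770 = 0.16243.
Expected occupied = 261 × 0.16243 = 42.39 ≈ 42.

42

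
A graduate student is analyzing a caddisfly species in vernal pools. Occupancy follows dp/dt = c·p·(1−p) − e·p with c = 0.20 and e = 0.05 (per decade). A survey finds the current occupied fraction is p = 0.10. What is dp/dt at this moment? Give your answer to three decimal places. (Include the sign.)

0.013

Colonization term: c·p·(1−p) = 0.20×0.10×0.9000 = 0.01800.
Extinction term: e·p = 0.00500.
dp/dt = 0.01800 − 0.00500 = 0.01300.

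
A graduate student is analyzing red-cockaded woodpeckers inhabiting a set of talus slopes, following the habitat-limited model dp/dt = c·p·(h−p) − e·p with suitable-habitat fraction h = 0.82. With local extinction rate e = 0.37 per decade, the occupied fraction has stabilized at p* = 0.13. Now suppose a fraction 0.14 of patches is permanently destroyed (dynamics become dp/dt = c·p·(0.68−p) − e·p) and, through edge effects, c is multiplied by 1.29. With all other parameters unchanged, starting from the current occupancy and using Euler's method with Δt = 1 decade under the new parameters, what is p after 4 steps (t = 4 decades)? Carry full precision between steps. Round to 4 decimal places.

Balance c(h−p*) = e gives c = e/(0.82 − 0.13000) = 0.37/0.69000 = 0.53623.
Starting from p₀ = 0.13000; update p ← p + (dp/dt)·Δt with the new parameters.
p: 0.13000 → 0.13136  (Δp = +0.00136)
p: 0.13136 → 0.13261  (Δp = +0.00125)
p: 0.13261 → 0.13376  (Δp = +0.00115)
p: 0.13376 → 0.13481  (Δp = +0.00105)

0.1348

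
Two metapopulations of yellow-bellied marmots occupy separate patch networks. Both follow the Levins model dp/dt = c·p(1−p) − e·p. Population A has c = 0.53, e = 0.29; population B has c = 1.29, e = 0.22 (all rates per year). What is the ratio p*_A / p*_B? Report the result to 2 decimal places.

0.55

A: p*_A = 1 − 0.29/0.53 = 0.4528.
B: p*_B = 1 − 0.22/1.29 = 0.8295.
p*_A / p*_B = 0.4528/0.8295 = 0.5459.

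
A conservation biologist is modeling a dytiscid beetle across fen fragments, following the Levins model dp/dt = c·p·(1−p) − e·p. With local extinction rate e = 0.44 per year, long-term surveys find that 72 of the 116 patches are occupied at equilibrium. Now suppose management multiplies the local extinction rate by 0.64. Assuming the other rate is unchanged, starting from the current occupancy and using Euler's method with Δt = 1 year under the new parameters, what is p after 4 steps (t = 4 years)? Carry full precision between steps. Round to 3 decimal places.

Observed p* = 72/116 = 0.62069.
Balance c(1−p*) = e gives c = e/(1 − 0.62069) = 0.44/0.37931 = 1.16000.
Starting from p₀ = 0.62069; update p ← p + (dp/dt)·Δt with the new parameters.
p: 0.62069 → 0.71901  (Δp = +0.09832)
p: 0.71901 → 0.75090  (Δp = +0.03189)
p: 0.75090 → 0.75642  (Δp = +0.00553)
p: 0.75642 → 0.75714  (Δp = +0.00072)

0.757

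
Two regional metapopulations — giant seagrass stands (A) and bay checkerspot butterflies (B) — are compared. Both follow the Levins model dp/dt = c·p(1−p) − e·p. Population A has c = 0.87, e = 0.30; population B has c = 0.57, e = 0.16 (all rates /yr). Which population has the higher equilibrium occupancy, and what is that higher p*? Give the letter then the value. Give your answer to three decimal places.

A: p*_A = 1 − 0.30/0.87 = 0.6552.
B: p*_B = 1 − 0.16/0.57 = 0.7193.
B is higher at 0.7193.

B, 0.719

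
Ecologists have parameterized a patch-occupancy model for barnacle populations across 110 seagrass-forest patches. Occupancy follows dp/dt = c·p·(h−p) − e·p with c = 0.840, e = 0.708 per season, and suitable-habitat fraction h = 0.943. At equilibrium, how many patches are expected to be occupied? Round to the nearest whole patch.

11

p* = h − e/c = 0.943 − 0.8429 = 0.1001.
Expected occupied patches = N × p* = 110 × 0.1001 = 11.02 ≈ 11.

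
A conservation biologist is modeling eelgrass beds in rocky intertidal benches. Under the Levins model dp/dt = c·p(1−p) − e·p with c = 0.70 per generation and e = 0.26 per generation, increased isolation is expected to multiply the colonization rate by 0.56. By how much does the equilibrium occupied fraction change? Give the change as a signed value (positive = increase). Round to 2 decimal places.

-0.29

Before: p* = 1 − 0.26/0.70 = 0.6286.
After the change, c = 0.392, e = 0.26, so p* = 1 − 0.26/0.392 = 0.3367.
Δp* = 0.3367 − 0.6286 = -0.2918.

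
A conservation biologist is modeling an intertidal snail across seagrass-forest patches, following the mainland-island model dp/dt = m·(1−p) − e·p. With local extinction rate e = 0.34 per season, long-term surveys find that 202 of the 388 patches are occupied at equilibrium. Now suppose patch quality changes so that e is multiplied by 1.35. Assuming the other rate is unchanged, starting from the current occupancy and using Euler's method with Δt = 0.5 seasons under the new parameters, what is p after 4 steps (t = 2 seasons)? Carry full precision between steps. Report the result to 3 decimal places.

0.455

Observed p* = 202/388 = 0.52062.
Balance m(1−p*) = e·p* gives m = e·p*/(1−p*) = 0.34×0.52062/0.47938 = 0.36925.
Starting from p₀ = 0.52062; update p ← p + (dp/dt)·Δt with the new parameters.
step 1: Δp = -0.03098, p = 0.48964
step 2: Δp = -0.01815, p = 0.47149
step 3: Δp = -0.01063, p = 0.46086
step 4: Δp = -0.00623, p = 0.45463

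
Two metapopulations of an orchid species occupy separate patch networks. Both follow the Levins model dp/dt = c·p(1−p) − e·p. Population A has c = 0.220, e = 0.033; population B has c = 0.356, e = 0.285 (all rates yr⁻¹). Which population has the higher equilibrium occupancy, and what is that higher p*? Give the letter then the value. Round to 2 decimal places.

A, 0.85

A: p*_A = 1 − 0.033/0.220 = 0.8500.
B: p*_B = 1 − 0.285/0.356 = 0.1994.
A is higher at 0.8500.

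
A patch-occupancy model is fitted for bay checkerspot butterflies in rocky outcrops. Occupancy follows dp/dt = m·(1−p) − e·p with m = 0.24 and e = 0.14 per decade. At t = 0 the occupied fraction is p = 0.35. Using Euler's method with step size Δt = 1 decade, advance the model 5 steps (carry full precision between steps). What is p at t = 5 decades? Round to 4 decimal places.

Update rule: p ← p + [m·(1−p) − e·p]·Δt with Δt = 1.
t = 1: p = 0.35000 + (+0.10700) = 0.45700
t = 2: p = 0.45700 + (+0.06634) = 0.52334
t = 3: p = 0.52334 + (+0.04113) = 0.56447
t = 4: p = 0.56447 + (+0.02550) = 0.58997
t = 5: p = 0.58997 + (+0.01581) = 0.60578

0.6058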